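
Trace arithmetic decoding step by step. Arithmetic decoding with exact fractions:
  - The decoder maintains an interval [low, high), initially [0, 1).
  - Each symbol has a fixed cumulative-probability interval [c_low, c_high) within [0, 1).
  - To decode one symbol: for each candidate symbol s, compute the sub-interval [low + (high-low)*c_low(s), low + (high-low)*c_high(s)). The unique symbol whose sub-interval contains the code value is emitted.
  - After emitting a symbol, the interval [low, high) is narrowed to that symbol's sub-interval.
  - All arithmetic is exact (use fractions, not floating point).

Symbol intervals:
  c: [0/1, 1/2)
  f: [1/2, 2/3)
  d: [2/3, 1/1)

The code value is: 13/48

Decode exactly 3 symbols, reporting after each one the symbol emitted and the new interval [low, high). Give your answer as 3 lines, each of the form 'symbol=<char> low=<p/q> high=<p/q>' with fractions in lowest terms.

Answer: symbol=c low=0/1 high=1/2
symbol=f low=1/4 high=1/3
symbol=c low=1/4 high=7/24

Derivation:
Step 1: interval [0/1, 1/1), width = 1/1 - 0/1 = 1/1
  'c': [0/1 + 1/1*0/1, 0/1 + 1/1*1/2) = [0/1, 1/2) <- contains code 13/48
  'f': [0/1 + 1/1*1/2, 0/1 + 1/1*2/3) = [1/2, 2/3)
  'd': [0/1 + 1/1*2/3, 0/1 + 1/1*1/1) = [2/3, 1/1)
  emit 'c', narrow to [0/1, 1/2)
Step 2: interval [0/1, 1/2), width = 1/2 - 0/1 = 1/2
  'c': [0/1 + 1/2*0/1, 0/1 + 1/2*1/2) = [0/1, 1/4)
  'f': [0/1 + 1/2*1/2, 0/1 + 1/2*2/3) = [1/4, 1/3) <- contains code 13/48
  'd': [0/1 + 1/2*2/3, 0/1 + 1/2*1/1) = [1/3, 1/2)
  emit 'f', narrow to [1/4, 1/3)
Step 3: interval [1/4, 1/3), width = 1/3 - 1/4 = 1/12
  'c': [1/4 + 1/12*0/1, 1/4 + 1/12*1/2) = [1/4, 7/24) <- contains code 13/48
  'f': [1/4 + 1/12*1/2, 1/4 + 1/12*2/3) = [7/24, 11/36)
  'd': [1/4 + 1/12*2/3, 1/4 + 1/12*1/1) = [11/36, 1/3)
  emit 'c', narrow to [1/4, 7/24)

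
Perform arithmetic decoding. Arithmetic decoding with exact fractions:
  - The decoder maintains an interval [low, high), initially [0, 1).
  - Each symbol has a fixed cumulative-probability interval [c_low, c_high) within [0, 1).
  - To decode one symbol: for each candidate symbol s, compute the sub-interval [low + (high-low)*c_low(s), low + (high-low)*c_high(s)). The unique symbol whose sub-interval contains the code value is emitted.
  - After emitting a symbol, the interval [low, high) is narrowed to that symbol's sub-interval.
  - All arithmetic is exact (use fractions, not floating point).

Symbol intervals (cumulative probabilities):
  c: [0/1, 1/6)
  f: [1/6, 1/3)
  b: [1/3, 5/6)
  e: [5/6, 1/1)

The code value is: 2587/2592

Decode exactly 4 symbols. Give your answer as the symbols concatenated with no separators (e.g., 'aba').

Step 1: interval [0/1, 1/1), width = 1/1 - 0/1 = 1/1
  'c': [0/1 + 1/1*0/1, 0/1 + 1/1*1/6) = [0/1, 1/6)
  'f': [0/1 + 1/1*1/6, 0/1 + 1/1*1/3) = [1/6, 1/3)
  'b': [0/1 + 1/1*1/3, 0/1 + 1/1*5/6) = [1/3, 5/6)
  'e': [0/1 + 1/1*5/6, 0/1 + 1/1*1/1) = [5/6, 1/1) <- contains code 2587/2592
  emit 'e', narrow to [5/6, 1/1)
Step 2: interval [5/6, 1/1), width = 1/1 - 5/6 = 1/6
  'c': [5/6 + 1/6*0/1, 5/6 + 1/6*1/6) = [5/6, 31/36)
  'f': [5/6 + 1/6*1/6, 5/6 + 1/6*1/3) = [31/36, 8/9)
  'b': [5/6 + 1/6*1/3, 5/6 + 1/6*5/6) = [8/9, 35/36)
  'e': [5/6 + 1/6*5/6, 5/6 + 1/6*1/1) = [35/36, 1/1) <- contains code 2587/2592
  emit 'e', narrow to [35/36, 1/1)
Step 3: interval [35/36, 1/1), width = 1/1 - 35/36 = 1/36
  'c': [35/36 + 1/36*0/1, 35/36 + 1/36*1/6) = [35/36, 211/216)
  'f': [35/36 + 1/36*1/6, 35/36 + 1/36*1/3) = [211/216, 53/54)
  'b': [35/36 + 1/36*1/3, 35/36 + 1/36*5/6) = [53/54, 215/216)
  'e': [35/36 + 1/36*5/6, 35/36 + 1/36*1/1) = [215/216, 1/1) <- contains code 2587/2592
  emit 'e', narrow to [215/216, 1/1)
Step 4: interval [215/216, 1/1), width = 1/1 - 215/216 = 1/216
  'c': [215/216 + 1/216*0/1, 215/216 + 1/216*1/6) = [215/216, 1291/1296)
  'f': [215/216 + 1/216*1/6, 215/216 + 1/216*1/3) = [1291/1296, 323/324)
  'b': [215/216 + 1/216*1/3, 215/216 + 1/216*5/6) = [323/324, 1295/1296) <- contains code 2587/2592
  'e': [215/216 + 1/216*5/6, 215/216 + 1/216*1/1) = [1295/1296, 1/1)
  emit 'b', narrow to [323/324, 1295/1296)

Answer: eeeb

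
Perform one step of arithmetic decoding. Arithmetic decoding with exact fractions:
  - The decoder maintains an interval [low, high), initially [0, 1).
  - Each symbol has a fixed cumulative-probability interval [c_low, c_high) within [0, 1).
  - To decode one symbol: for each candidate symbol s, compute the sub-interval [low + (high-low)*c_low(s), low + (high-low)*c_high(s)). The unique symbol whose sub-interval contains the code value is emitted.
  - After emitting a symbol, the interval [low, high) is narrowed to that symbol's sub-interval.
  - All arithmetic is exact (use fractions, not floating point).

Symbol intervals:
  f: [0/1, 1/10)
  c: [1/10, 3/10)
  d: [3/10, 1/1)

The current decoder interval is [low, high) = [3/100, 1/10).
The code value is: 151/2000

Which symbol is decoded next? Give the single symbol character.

Interval width = high − low = 1/10 − 3/100 = 7/100
Scaled code = (code − low) / width = (151/2000 − 3/100) / 7/100 = 13/20
  f: [0/1, 1/10) 
  c: [1/10, 3/10) 
  d: [3/10, 1/1) ← scaled code falls here ✓

Answer: d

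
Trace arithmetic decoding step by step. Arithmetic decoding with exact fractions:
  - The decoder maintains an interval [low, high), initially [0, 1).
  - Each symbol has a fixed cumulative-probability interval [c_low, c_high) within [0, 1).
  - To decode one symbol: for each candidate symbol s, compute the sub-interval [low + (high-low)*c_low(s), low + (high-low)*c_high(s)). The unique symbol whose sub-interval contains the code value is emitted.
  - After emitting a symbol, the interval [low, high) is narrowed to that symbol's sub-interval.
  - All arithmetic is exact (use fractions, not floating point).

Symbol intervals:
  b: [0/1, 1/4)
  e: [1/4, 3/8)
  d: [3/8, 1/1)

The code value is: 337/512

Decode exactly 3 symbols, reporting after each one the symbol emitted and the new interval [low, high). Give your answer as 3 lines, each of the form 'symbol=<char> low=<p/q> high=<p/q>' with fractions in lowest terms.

Answer: symbol=d low=3/8 high=1/1
symbol=d low=39/64 high=1/1
symbol=b low=39/64 high=181/256

Derivation:
Step 1: interval [0/1, 1/1), width = 1/1 - 0/1 = 1/1
  'b': [0/1 + 1/1*0/1, 0/1 + 1/1*1/4) = [0/1, 1/4)
  'e': [0/1 + 1/1*1/4, 0/1 + 1/1*3/8) = [1/4, 3/8)
  'd': [0/1 + 1/1*3/8, 0/1 + 1/1*1/1) = [3/8, 1/1) <- contains code 337/512
  emit 'd', narrow to [3/8, 1/1)
Step 2: interval [3/8, 1/1), width = 1/1 - 3/8 = 5/8
  'b': [3/8 + 5/8*0/1, 3/8 + 5/8*1/4) = [3/8, 17/32)
  'e': [3/8 + 5/8*1/4, 3/8 + 5/8*3/8) = [17/32, 39/64)
  'd': [3/8 + 5/8*3/8, 3/8 + 5/8*1/1) = [39/64, 1/1) <- contains code 337/512
  emit 'd', narrow to [39/64, 1/1)
Step 3: interval [39/64, 1/1), width = 1/1 - 39/64 = 25/64
  'b': [39/64 + 25/64*0/1, 39/64 + 25/64*1/4) = [39/64, 181/256) <- contains code 337/512
  'e': [39/64 + 25/64*1/4, 39/64 + 25/64*3/8) = [181/256, 387/512)
  'd': [39/64 + 25/64*3/8, 39/64 + 25/64*1/1) = [387/512, 1/1)
  emit 'b', narrow to [39/64, 181/256)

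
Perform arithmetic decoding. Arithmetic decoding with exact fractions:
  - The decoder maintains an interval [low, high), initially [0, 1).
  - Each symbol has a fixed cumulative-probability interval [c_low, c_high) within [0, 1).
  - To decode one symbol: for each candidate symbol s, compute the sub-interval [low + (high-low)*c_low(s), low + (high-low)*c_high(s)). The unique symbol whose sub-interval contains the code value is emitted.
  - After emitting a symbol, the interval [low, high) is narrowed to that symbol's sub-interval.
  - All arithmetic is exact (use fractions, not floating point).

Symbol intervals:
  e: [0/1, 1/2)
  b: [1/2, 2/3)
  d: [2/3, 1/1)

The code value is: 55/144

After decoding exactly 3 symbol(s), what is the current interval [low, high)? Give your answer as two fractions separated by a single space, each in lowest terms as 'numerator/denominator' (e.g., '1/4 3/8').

Step 1: interval [0/1, 1/1), width = 1/1 - 0/1 = 1/1
  'e': [0/1 + 1/1*0/1, 0/1 + 1/1*1/2) = [0/1, 1/2) <- contains code 55/144
  'b': [0/1 + 1/1*1/2, 0/1 + 1/1*2/3) = [1/2, 2/3)
  'd': [0/1 + 1/1*2/3, 0/1 + 1/1*1/1) = [2/3, 1/1)
  emit 'e', narrow to [0/1, 1/2)
Step 2: interval [0/1, 1/2), width = 1/2 - 0/1 = 1/2
  'e': [0/1 + 1/2*0/1, 0/1 + 1/2*1/2) = [0/1, 1/4)
  'b': [0/1 + 1/2*1/2, 0/1 + 1/2*2/3) = [1/4, 1/3)
  'd': [0/1 + 1/2*2/3, 0/1 + 1/2*1/1) = [1/3, 1/2) <- contains code 55/144
  emit 'd', narrow to [1/3, 1/2)
Step 3: interval [1/3, 1/2), width = 1/2 - 1/3 = 1/6
  'e': [1/3 + 1/6*0/1, 1/3 + 1/6*1/2) = [1/3, 5/12) <- contains code 55/144
  'b': [1/3 + 1/6*1/2, 1/3 + 1/6*2/3) = [5/12, 4/9)
  'd': [1/3 + 1/6*2/3, 1/3 + 1/6*1/1) = [4/9, 1/2)
  emit 'e', narrow to [1/3, 5/12)

Answer: 1/3 5/12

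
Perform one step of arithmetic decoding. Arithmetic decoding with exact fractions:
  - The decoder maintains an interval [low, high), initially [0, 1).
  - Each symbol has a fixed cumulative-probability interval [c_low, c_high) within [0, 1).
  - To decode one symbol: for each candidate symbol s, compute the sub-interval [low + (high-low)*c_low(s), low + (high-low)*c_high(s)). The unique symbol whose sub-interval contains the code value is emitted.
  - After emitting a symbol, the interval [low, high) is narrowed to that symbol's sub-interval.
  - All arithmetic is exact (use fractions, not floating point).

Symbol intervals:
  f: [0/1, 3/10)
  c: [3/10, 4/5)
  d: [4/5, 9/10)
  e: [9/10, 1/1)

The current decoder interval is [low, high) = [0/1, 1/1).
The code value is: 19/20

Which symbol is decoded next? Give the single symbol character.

Answer: e

Derivation:
Interval width = high − low = 1/1 − 0/1 = 1/1
Scaled code = (code − low) / width = (19/20 − 0/1) / 1/1 = 19/20
  f: [0/1, 3/10) 
  c: [3/10, 4/5) 
  d: [4/5, 9/10) 
  e: [9/10, 1/1) ← scaled code falls here ✓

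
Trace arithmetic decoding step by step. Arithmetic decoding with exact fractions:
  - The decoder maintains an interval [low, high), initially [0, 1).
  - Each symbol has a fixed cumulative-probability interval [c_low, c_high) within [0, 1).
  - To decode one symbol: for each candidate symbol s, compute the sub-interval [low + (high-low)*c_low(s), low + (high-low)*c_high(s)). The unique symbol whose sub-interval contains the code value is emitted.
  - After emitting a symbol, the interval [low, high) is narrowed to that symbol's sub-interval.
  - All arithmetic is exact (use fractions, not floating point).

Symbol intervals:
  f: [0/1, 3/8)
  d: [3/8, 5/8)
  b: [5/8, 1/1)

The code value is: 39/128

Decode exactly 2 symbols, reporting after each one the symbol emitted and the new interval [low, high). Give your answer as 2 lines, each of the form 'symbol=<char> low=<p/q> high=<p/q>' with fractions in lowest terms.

Step 1: interval [0/1, 1/1), width = 1/1 - 0/1 = 1/1
  'f': [0/1 + 1/1*0/1, 0/1 + 1/1*3/8) = [0/1, 3/8) <- contains code 39/128
  'd': [0/1 + 1/1*3/8, 0/1 + 1/1*5/8) = [3/8, 5/8)
  'b': [0/1 + 1/1*5/8, 0/1 + 1/1*1/1) = [5/8, 1/1)
  emit 'f', narrow to [0/1, 3/8)
Step 2: interval [0/1, 3/8), width = 3/8 - 0/1 = 3/8
  'f': [0/1 + 3/8*0/1, 0/1 + 3/8*3/8) = [0/1, 9/64)
  'd': [0/1 + 3/8*3/8, 0/1 + 3/8*5/8) = [9/64, 15/64)
  'b': [0/1 + 3/8*5/8, 0/1 + 3/8*1/1) = [15/64, 3/8) <- contains code 39/128
  emit 'b', narrow to [15/64, 3/8)

Answer: symbol=f low=0/1 high=3/8
symbol=b low=15/64 high=3/8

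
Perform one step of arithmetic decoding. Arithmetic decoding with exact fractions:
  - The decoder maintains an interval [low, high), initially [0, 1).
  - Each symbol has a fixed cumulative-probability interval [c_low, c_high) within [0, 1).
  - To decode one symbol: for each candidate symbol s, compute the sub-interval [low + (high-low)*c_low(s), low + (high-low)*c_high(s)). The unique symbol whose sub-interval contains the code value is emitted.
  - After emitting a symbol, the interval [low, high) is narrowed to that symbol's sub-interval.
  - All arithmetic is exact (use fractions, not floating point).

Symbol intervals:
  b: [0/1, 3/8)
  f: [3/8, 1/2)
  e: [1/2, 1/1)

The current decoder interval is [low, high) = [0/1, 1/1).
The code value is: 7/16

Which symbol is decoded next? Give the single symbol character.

Interval width = high − low = 1/1 − 0/1 = 1/1
Scaled code = (code − low) / width = (7/16 − 0/1) / 1/1 = 7/16
  b: [0/1, 3/8) 
  f: [3/8, 1/2) ← scaled code falls here ✓
  e: [1/2, 1/1) 

Answer: f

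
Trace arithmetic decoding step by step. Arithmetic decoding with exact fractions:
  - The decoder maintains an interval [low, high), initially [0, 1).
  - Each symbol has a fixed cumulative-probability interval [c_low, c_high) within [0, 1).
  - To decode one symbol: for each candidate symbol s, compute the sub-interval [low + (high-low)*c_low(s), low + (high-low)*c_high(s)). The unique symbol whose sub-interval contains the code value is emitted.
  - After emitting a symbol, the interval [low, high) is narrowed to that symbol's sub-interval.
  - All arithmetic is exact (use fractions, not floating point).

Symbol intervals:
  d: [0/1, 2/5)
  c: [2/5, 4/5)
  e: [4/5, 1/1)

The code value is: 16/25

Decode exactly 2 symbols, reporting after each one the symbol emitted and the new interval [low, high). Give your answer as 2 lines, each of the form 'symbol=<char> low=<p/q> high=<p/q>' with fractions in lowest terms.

Step 1: interval [0/1, 1/1), width = 1/1 - 0/1 = 1/1
  'd': [0/1 + 1/1*0/1, 0/1 + 1/1*2/5) = [0/1, 2/5)
  'c': [0/1 + 1/1*2/5, 0/1 + 1/1*4/5) = [2/5, 4/5) <- contains code 16/25
  'e': [0/1 + 1/1*4/5, 0/1 + 1/1*1/1) = [4/5, 1/1)
  emit 'c', narrow to [2/5, 4/5)
Step 2: interval [2/5, 4/5), width = 4/5 - 2/5 = 2/5
  'd': [2/5 + 2/5*0/1, 2/5 + 2/5*2/5) = [2/5, 14/25)
  'c': [2/5 + 2/5*2/5, 2/5 + 2/5*4/5) = [14/25, 18/25) <- contains code 16/25
  'e': [2/5 + 2/5*4/5, 2/5 + 2/5*1/1) = [18/25, 4/5)
  emit 'c', narrow to [14/25, 18/25)

Answer: symbol=c low=2/5 high=4/5
symbol=c low=14/25 high=18/25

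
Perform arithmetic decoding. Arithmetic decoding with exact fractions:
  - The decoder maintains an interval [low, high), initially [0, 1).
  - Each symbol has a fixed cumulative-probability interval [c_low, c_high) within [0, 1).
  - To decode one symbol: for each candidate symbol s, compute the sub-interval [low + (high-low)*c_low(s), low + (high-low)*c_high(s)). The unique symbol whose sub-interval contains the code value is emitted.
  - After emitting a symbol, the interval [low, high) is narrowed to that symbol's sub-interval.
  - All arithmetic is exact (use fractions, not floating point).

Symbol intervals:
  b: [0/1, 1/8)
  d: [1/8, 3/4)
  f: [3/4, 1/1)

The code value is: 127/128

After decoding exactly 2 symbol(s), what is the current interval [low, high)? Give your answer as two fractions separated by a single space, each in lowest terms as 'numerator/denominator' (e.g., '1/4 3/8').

Answer: 15/16 1/1

Derivation:
Step 1: interval [0/1, 1/1), width = 1/1 - 0/1 = 1/1
  'b': [0/1 + 1/1*0/1, 0/1 + 1/1*1/8) = [0/1, 1/8)
  'd': [0/1 + 1/1*1/8, 0/1 + 1/1*3/4) = [1/8, 3/4)
  'f': [0/1 + 1/1*3/4, 0/1 + 1/1*1/1) = [3/4, 1/1) <- contains code 127/128
  emit 'f', narrow to [3/4, 1/1)
Step 2: interval [3/4, 1/1), width = 1/1 - 3/4 = 1/4
  'b': [3/4 + 1/4*0/1, 3/4 + 1/4*1/8) = [3/4, 25/32)
  'd': [3/4 + 1/4*1/8, 3/4 + 1/4*3/4) = [25/32, 15/16)
  'f': [3/4 + 1/4*3/4, 3/4 + 1/4*1/1) = [15/16, 1/1) <- contains code 127/128
  emit 'f', narrow to [15/16, 1/1)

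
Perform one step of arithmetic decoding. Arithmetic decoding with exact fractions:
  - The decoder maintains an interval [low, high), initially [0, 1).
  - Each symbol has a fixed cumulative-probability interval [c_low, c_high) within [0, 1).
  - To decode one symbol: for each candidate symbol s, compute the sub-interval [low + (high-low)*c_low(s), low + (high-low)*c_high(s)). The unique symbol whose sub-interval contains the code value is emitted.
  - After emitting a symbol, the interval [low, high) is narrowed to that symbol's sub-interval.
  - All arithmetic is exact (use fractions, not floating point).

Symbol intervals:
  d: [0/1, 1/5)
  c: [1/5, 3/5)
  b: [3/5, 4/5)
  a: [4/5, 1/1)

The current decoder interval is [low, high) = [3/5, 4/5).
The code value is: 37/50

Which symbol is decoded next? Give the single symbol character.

Answer: b

Derivation:
Interval width = high − low = 4/5 − 3/5 = 1/5
Scaled code = (code − low) / width = (37/50 − 3/5) / 1/5 = 7/10
  d: [0/1, 1/5) 
  c: [1/5, 3/5) 
  b: [3/5, 4/5) ← scaled code falls here ✓
  a: [4/5, 1/1) 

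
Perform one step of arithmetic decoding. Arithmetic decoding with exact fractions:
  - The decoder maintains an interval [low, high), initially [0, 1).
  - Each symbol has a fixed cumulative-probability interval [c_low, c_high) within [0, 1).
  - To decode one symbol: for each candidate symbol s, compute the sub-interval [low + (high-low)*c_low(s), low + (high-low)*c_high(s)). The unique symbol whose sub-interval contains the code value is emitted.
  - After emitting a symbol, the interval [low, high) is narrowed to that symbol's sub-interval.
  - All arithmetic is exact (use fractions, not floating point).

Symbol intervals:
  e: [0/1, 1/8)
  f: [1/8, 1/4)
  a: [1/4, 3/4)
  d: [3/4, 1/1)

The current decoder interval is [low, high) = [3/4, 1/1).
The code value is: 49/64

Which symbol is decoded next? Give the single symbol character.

Interval width = high − low = 1/1 − 3/4 = 1/4
Scaled code = (code − low) / width = (49/64 − 3/4) / 1/4 = 1/16
  e: [0/1, 1/8) ← scaled code falls here ✓
  f: [1/8, 1/4) 
  a: [1/4, 3/4) 
  d: [3/4, 1/1) 

Answer: e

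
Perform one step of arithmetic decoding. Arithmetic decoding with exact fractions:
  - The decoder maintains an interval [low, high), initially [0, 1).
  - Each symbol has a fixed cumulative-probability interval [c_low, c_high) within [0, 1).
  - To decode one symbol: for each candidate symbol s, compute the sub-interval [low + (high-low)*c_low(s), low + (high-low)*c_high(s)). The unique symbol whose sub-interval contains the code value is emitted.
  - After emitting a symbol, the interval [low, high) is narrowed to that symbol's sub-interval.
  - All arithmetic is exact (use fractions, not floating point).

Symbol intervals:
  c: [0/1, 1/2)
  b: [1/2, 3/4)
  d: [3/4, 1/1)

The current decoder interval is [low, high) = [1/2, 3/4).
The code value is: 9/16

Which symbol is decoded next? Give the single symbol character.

Interval width = high − low = 3/4 − 1/2 = 1/4
Scaled code = (code − low) / width = (9/16 − 1/2) / 1/4 = 1/4
  c: [0/1, 1/2) ← scaled code falls here ✓
  b: [1/2, 3/4) 
  d: [3/4, 1/1) 

Answer: c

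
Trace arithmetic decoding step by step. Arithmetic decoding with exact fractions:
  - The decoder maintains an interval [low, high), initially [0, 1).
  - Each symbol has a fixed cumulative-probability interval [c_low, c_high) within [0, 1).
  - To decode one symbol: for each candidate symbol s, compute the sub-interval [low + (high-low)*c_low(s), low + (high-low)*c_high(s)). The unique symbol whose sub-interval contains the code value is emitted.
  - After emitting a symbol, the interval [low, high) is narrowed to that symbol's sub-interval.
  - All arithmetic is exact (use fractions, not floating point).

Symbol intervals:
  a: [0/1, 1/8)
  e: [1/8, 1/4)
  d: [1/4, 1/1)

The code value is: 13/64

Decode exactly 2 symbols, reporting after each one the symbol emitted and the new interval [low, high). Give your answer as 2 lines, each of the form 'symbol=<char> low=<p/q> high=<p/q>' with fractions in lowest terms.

Answer: symbol=e low=1/8 high=1/4
symbol=d low=5/32 high=1/4

Derivation:
Step 1: interval [0/1, 1/1), width = 1/1 - 0/1 = 1/1
  'a': [0/1 + 1/1*0/1, 0/1 + 1/1*1/8) = [0/1, 1/8)
  'e': [0/1 + 1/1*1/8, 0/1 + 1/1*1/4) = [1/8, 1/4) <- contains code 13/64
  'd': [0/1 + 1/1*1/4, 0/1 + 1/1*1/1) = [1/4, 1/1)
  emit 'e', narrow to [1/8, 1/4)
Step 2: interval [1/8, 1/4), width = 1/4 - 1/8 = 1/8
  'a': [1/8 + 1/8*0/1, 1/8 + 1/8*1/8) = [1/8, 9/64)
  'e': [1/8 + 1/8*1/8, 1/8 + 1/8*1/4) = [9/64, 5/32)
  'd': [1/8 + 1/8*1/4, 1/8 + 1/8*1/1) = [5/32, 1/4) <- contains code 13/64
  emit 'd', narrow to [5/32, 1/4)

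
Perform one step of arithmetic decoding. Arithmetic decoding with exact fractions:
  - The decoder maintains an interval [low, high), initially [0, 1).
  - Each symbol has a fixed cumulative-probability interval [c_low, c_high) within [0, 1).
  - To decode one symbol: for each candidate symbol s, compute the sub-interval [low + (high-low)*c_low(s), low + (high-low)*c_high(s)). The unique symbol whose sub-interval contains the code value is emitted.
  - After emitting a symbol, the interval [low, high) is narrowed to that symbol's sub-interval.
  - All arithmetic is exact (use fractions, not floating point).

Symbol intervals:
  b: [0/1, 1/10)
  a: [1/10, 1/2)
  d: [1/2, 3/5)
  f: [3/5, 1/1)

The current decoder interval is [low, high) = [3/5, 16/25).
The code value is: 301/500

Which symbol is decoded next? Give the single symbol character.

Interval width = high − low = 16/25 − 3/5 = 1/25
Scaled code = (code − low) / width = (301/500 − 3/5) / 1/25 = 1/20
  b: [0/1, 1/10) ← scaled code falls here ✓
  a: [1/10, 1/2) 
  d: [1/2, 3/5) 
  f: [3/5, 1/1) 

Answer: b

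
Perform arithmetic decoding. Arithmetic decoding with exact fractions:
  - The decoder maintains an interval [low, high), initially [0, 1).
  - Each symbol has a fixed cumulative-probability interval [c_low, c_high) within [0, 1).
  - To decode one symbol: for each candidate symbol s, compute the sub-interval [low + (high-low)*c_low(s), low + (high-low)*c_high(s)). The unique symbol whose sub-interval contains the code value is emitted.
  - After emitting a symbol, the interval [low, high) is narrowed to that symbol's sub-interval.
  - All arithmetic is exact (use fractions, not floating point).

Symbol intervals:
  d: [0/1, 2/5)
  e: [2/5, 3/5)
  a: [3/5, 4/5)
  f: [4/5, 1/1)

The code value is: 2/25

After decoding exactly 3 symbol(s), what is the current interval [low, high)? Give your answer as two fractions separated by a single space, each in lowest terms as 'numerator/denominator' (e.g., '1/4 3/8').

Step 1: interval [0/1, 1/1), width = 1/1 - 0/1 = 1/1
  'd': [0/1 + 1/1*0/1, 0/1 + 1/1*2/5) = [0/1, 2/5) <- contains code 2/25
  'e': [0/1 + 1/1*2/5, 0/1 + 1/1*3/5) = [2/5, 3/5)
  'a': [0/1 + 1/1*3/5, 0/1 + 1/1*4/5) = [3/5, 4/5)
  'f': [0/1 + 1/1*4/5, 0/1 + 1/1*1/1) = [4/5, 1/1)
  emit 'd', narrow to [0/1, 2/5)
Step 2: interval [0/1, 2/5), width = 2/5 - 0/1 = 2/5
  'd': [0/1 + 2/5*0/1, 0/1 + 2/5*2/5) = [0/1, 4/25) <- contains code 2/25
  'e': [0/1 + 2/5*2/5, 0/1 + 2/5*3/5) = [4/25, 6/25)
  'a': [0/1 + 2/5*3/5, 0/1 + 2/5*4/5) = [6/25, 8/25)
  'f': [0/1 + 2/5*4/5, 0/1 + 2/5*1/1) = [8/25, 2/5)
  emit 'd', narrow to [0/1, 4/25)
Step 3: interval [0/1, 4/25), width = 4/25 - 0/1 = 4/25
  'd': [0/1 + 4/25*0/1, 0/1 + 4/25*2/5) = [0/1, 8/125)
  'e': [0/1 + 4/25*2/5, 0/1 + 4/25*3/5) = [8/125, 12/125) <- contains code 2/25
  'a': [0/1 + 4/25*3/5, 0/1 + 4/25*4/5) = [12/125, 16/125)
  'f': [0/1 + 4/25*4/5, 0/1 + 4/25*1/1) = [16/125, 4/25)
  emit 'e', narrow to [8/125, 12/125)

Answer: 8/125 12/125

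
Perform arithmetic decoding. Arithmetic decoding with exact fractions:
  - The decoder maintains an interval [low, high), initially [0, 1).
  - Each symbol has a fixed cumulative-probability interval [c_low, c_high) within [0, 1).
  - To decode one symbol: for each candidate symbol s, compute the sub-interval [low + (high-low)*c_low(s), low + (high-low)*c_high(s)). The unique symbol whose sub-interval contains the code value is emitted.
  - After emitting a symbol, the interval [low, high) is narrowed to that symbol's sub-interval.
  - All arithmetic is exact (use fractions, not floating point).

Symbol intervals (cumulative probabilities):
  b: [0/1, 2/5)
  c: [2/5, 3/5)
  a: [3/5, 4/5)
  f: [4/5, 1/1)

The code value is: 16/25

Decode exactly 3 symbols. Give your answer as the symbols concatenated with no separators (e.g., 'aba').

Step 1: interval [0/1, 1/1), width = 1/1 - 0/1 = 1/1
  'b': [0/1 + 1/1*0/1, 0/1 + 1/1*2/5) = [0/1, 2/5)
  'c': [0/1 + 1/1*2/5, 0/1 + 1/1*3/5) = [2/5, 3/5)
  'a': [0/1 + 1/1*3/5, 0/1 + 1/1*4/5) = [3/5, 4/5) <- contains code 16/25
  'f': [0/1 + 1/1*4/5, 0/1 + 1/1*1/1) = [4/5, 1/1)
  emit 'a', narrow to [3/5, 4/5)
Step 2: interval [3/5, 4/5), width = 4/5 - 3/5 = 1/5
  'b': [3/5 + 1/5*0/1, 3/5 + 1/5*2/5) = [3/5, 17/25) <- contains code 16/25
  'c': [3/5 + 1/5*2/5, 3/5 + 1/5*3/5) = [17/25, 18/25)
  'a': [3/5 + 1/5*3/5, 3/5 + 1/5*4/5) = [18/25, 19/25)
  'f': [3/5 + 1/5*4/5, 3/5 + 1/5*1/1) = [19/25, 4/5)
  emit 'b', narrow to [3/5, 17/25)
Step 3: interval [3/5, 17/25), width = 17/25 - 3/5 = 2/25
  'b': [3/5 + 2/25*0/1, 3/5 + 2/25*2/5) = [3/5, 79/125)
  'c': [3/5 + 2/25*2/5, 3/5 + 2/25*3/5) = [79/125, 81/125) <- contains code 16/25
  'a': [3/5 + 2/25*3/5, 3/5 + 2/25*4/5) = [81/125, 83/125)
  'f': [3/5 + 2/25*4/5, 3/5 + 2/25*1/1) = [83/125, 17/25)
  emit 'c', narrow to [79/125, 81/125)

Answer: abc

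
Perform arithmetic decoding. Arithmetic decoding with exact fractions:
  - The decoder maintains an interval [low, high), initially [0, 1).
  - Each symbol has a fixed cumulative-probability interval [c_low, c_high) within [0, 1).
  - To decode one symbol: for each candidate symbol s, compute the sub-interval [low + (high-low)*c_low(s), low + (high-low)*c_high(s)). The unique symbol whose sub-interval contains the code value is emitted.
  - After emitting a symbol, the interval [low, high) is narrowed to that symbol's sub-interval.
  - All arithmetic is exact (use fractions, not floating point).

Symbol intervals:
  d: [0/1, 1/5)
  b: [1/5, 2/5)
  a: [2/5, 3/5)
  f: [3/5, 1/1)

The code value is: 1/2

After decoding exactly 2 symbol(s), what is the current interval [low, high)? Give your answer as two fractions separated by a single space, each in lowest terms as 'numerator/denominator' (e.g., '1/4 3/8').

Step 1: interval [0/1, 1/1), width = 1/1 - 0/1 = 1/1
  'd': [0/1 + 1/1*0/1, 0/1 + 1/1*1/5) = [0/1, 1/5)
  'b': [0/1 + 1/1*1/5, 0/1 + 1/1*2/5) = [1/5, 2/5)
  'a': [0/1 + 1/1*2/5, 0/1 + 1/1*3/5) = [2/5, 3/5) <- contains code 1/2
  'f': [0/1 + 1/1*3/5, 0/1 + 1/1*1/1) = [3/5, 1/1)
  emit 'a', narrow to [2/5, 3/5)
Step 2: interval [2/5, 3/5), width = 3/5 - 2/5 = 1/5
  'd': [2/5 + 1/5*0/1, 2/5 + 1/5*1/5) = [2/5, 11/25)
  'b': [2/5 + 1/5*1/5, 2/5 + 1/5*2/5) = [11/25, 12/25)
  'a': [2/5 + 1/5*2/5, 2/5 + 1/5*3/5) = [12/25, 13/25) <- contains code 1/2
  'f': [2/5 + 1/5*3/5, 2/5 + 1/5*1/1) = [13/25, 3/5)
  emit 'a', narrow to [12/25, 13/25)

Answer: 12/25 13/25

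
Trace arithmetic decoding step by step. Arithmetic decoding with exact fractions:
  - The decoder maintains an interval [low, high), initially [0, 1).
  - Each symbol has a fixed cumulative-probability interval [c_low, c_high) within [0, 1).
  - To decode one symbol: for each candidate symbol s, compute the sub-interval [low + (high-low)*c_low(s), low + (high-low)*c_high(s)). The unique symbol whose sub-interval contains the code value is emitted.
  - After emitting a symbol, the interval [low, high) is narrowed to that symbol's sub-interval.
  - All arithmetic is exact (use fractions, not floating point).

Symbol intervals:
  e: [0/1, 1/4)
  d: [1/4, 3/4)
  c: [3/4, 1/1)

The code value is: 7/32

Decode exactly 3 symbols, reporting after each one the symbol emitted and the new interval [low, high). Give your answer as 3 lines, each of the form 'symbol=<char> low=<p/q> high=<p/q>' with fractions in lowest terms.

Answer: symbol=e low=0/1 high=1/4
symbol=c low=3/16 high=1/4
symbol=d low=13/64 high=15/64

Derivation:
Step 1: interval [0/1, 1/1), width = 1/1 - 0/1 = 1/1
  'e': [0/1 + 1/1*0/1, 0/1 + 1/1*1/4) = [0/1, 1/4) <- contains code 7/32
  'd': [0/1 + 1/1*1/4, 0/1 + 1/1*3/4) = [1/4, 3/4)
  'c': [0/1 + 1/1*3/4, 0/1 + 1/1*1/1) = [3/4, 1/1)
  emit 'e', narrow to [0/1, 1/4)
Step 2: interval [0/1, 1/4), width = 1/4 - 0/1 = 1/4
  'e': [0/1 + 1/4*0/1, 0/1 + 1/4*1/4) = [0/1, 1/16)
  'd': [0/1 + 1/4*1/4, 0/1 + 1/4*3/4) = [1/16, 3/16)
  'c': [0/1 + 1/4*3/4, 0/1 + 1/4*1/1) = [3/16, 1/4) <- contains code 7/32
  emit 'c', narrow to [3/16, 1/4)
Step 3: interval [3/16, 1/4), width = 1/4 - 3/16 = 1/16
  'e': [3/16 + 1/16*0/1, 3/16 + 1/16*1/4) = [3/16, 13/64)
  'd': [3/16 + 1/16*1/4, 3/16 + 1/16*3/4) = [13/64, 15/64) <- contains code 7/32
  'c': [3/16 + 1/16*3/4, 3/16 + 1/16*1/1) = [15/64, 1/4)
  emit 'd', narrow to [13/64, 15/64)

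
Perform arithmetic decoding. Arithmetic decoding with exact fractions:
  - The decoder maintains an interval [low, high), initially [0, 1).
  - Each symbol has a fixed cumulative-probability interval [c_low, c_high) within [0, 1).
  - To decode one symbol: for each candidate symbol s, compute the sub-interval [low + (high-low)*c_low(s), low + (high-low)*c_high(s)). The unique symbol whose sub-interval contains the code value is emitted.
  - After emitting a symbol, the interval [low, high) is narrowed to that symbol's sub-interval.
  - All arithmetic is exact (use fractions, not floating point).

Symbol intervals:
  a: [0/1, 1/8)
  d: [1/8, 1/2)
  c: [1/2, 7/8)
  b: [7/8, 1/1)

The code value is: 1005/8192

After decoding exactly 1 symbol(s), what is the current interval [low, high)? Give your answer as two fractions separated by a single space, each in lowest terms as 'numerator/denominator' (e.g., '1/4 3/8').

Answer: 0/1 1/8

Derivation:
Step 1: interval [0/1, 1/1), width = 1/1 - 0/1 = 1/1
  'a': [0/1 + 1/1*0/1, 0/1 + 1/1*1/8) = [0/1, 1/8) <- contains code 1005/8192
  'd': [0/1 + 1/1*1/8, 0/1 + 1/1*1/2) = [1/8, 1/2)
  'c': [0/1 + 1/1*1/2, 0/1 + 1/1*7/8) = [1/2, 7/8)
  'b': [0/1 + 1/1*7/8, 0/1 + 1/1*1/1) = [7/8, 1/1)
  emit 'a', narrow to [0/1, 1/8)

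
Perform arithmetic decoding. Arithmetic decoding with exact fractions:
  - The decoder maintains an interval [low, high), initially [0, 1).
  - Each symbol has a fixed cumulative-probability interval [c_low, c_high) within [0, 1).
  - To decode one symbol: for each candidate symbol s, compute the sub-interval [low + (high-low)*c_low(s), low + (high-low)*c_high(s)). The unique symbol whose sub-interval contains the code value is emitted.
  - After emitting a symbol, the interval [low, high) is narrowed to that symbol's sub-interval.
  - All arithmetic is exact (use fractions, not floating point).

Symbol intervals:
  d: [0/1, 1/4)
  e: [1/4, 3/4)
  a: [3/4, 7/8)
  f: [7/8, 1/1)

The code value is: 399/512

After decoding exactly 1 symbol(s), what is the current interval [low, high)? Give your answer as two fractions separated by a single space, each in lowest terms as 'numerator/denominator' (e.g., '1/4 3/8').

Answer: 3/4 7/8

Derivation:
Step 1: interval [0/1, 1/1), width = 1/1 - 0/1 = 1/1
  'd': [0/1 + 1/1*0/1, 0/1 + 1/1*1/4) = [0/1, 1/4)
  'e': [0/1 + 1/1*1/4, 0/1 + 1/1*3/4) = [1/4, 3/4)
  'a': [0/1 + 1/1*3/4, 0/1 + 1/1*7/8) = [3/4, 7/8) <- contains code 399/512
  'f': [0/1 + 1/1*7/8, 0/1 + 1/1*1/1) = [7/8, 1/1)
  emit 'a', narrow to [3/4, 7/8)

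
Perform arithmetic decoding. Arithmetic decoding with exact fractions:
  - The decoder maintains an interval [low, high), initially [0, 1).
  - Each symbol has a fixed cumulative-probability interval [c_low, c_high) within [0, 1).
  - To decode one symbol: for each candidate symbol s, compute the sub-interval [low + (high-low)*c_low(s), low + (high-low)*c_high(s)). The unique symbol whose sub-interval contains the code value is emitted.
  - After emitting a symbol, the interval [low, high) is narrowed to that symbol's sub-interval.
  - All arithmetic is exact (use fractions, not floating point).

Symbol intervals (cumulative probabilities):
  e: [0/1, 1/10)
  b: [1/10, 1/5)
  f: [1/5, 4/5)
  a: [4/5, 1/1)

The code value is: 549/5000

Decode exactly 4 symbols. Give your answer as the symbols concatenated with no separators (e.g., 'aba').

Step 1: interval [0/1, 1/1), width = 1/1 - 0/1 = 1/1
  'e': [0/1 + 1/1*0/1, 0/1 + 1/1*1/10) = [0/1, 1/10)
  'b': [0/1 + 1/1*1/10, 0/1 + 1/1*1/5) = [1/10, 1/5) <- contains code 549/5000
  'f': [0/1 + 1/1*1/5, 0/1 + 1/1*4/5) = [1/5, 4/5)
  'a': [0/1 + 1/1*4/5, 0/1 + 1/1*1/1) = [4/5, 1/1)
  emit 'b', narrow to [1/10, 1/5)
Step 2: interval [1/10, 1/5), width = 1/5 - 1/10 = 1/10
  'e': [1/10 + 1/10*0/1, 1/10 + 1/10*1/10) = [1/10, 11/100) <- contains code 549/5000
  'b': [1/10 + 1/10*1/10, 1/10 + 1/10*1/5) = [11/100, 3/25)
  'f': [1/10 + 1/10*1/5, 1/10 + 1/10*4/5) = [3/25, 9/50)
  'a': [1/10 + 1/10*4/5, 1/10 + 1/10*1/1) = [9/50, 1/5)
  emit 'e', narrow to [1/10, 11/100)
Step 3: interval [1/10, 11/100), width = 11/100 - 1/10 = 1/100
  'e': [1/10 + 1/100*0/1, 1/10 + 1/100*1/10) = [1/10, 101/1000)
  'b': [1/10 + 1/100*1/10, 1/10 + 1/100*1/5) = [101/1000, 51/500)
  'f': [1/10 + 1/100*1/5, 1/10 + 1/100*4/5) = [51/500, 27/250)
  'a': [1/10 + 1/100*4/5, 1/10 + 1/100*1/1) = [27/250, 11/100) <- contains code 549/5000
  emit 'a', narrow to [27/250, 11/100)
Step 4: interval [27/250, 11/100), width = 11/100 - 27/250 = 1/500
  'e': [27/250 + 1/500*0/1, 27/250 + 1/500*1/10) = [27/250, 541/5000)
  'b': [27/250 + 1/500*1/10, 27/250 + 1/500*1/5) = [541/5000, 271/2500)
  'f': [27/250 + 1/500*1/5, 27/250 + 1/500*4/5) = [271/2500, 137/1250)
  'a': [27/250 + 1/500*4/5, 27/250 + 1/500*1/1) = [137/1250, 11/100) <- contains code 549/5000
  emit 'a', narrow to [137/1250, 11/100)

Answer: beaa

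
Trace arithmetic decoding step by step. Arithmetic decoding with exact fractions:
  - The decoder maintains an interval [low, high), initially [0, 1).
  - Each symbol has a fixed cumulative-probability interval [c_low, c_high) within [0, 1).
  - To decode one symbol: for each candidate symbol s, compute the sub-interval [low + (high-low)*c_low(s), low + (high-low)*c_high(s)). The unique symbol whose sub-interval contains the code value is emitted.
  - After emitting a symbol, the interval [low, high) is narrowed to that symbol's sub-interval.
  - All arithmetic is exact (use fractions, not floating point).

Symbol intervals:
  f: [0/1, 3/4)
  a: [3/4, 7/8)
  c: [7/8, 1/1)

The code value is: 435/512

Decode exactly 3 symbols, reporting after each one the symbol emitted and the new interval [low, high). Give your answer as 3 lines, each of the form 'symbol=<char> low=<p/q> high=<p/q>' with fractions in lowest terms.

Answer: symbol=a low=3/4 high=7/8
symbol=a low=27/32 high=55/64
symbol=f low=27/32 high=219/256

Derivation:
Step 1: interval [0/1, 1/1), width = 1/1 - 0/1 = 1/1
  'f': [0/1 + 1/1*0/1, 0/1 + 1/1*3/4) = [0/1, 3/4)
  'a': [0/1 + 1/1*3/4, 0/1 + 1/1*7/8) = [3/4, 7/8) <- contains code 435/512
  'c': [0/1 + 1/1*7/8, 0/1 + 1/1*1/1) = [7/8, 1/1)
  emit 'a', narrow to [3/4, 7/8)
Step 2: interval [3/4, 7/8), width = 7/8 - 3/4 = 1/8
  'f': [3/4 + 1/8*0/1, 3/4 + 1/8*3/4) = [3/4, 27/32)
  'a': [3/4 + 1/8*3/4, 3/4 + 1/8*7/8) = [27/32, 55/64) <- contains code 435/512
  'c': [3/4 + 1/8*7/8, 3/4 + 1/8*1/1) = [55/64, 7/8)
  emit 'a', narrow to [27/32, 55/64)
Step 3: interval [27/32, 55/64), width = 55/64 - 27/32 = 1/64
  'f': [27/32 + 1/64*0/1, 27/32 + 1/64*3/4) = [27/32, 219/256) <- contains code 435/512
  'a': [27/32 + 1/64*3/4, 27/32 + 1/64*7/8) = [219/256, 439/512)
  'c': [27/32 + 1/64*7/8, 27/32 + 1/64*1/1) = [439/512, 55/64)
  emit 'f', narrow to [27/32, 219/256)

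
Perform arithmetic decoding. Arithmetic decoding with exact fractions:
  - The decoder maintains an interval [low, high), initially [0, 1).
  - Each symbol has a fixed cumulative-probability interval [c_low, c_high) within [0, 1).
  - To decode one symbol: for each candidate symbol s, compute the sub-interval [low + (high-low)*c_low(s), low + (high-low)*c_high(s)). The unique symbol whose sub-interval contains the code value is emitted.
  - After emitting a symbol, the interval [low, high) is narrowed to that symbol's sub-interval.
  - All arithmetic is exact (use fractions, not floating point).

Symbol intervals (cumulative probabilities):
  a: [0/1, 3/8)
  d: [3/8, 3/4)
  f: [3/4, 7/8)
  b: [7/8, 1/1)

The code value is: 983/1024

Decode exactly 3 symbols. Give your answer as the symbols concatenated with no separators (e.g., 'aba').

Step 1: interval [0/1, 1/1), width = 1/1 - 0/1 = 1/1
  'a': [0/1 + 1/1*0/1, 0/1 + 1/1*3/8) = [0/1, 3/8)
  'd': [0/1 + 1/1*3/8, 0/1 + 1/1*3/4) = [3/8, 3/4)
  'f': [0/1 + 1/1*3/4, 0/1 + 1/1*7/8) = [3/4, 7/8)
  'b': [0/1 + 1/1*7/8, 0/1 + 1/1*1/1) = [7/8, 1/1) <- contains code 983/1024
  emit 'b', narrow to [7/8, 1/1)
Step 2: interval [7/8, 1/1), width = 1/1 - 7/8 = 1/8
  'a': [7/8 + 1/8*0/1, 7/8 + 1/8*3/8) = [7/8, 59/64)
  'd': [7/8 + 1/8*3/8, 7/8 + 1/8*3/4) = [59/64, 31/32) <- contains code 983/1024
  'f': [7/8 + 1/8*3/4, 7/8 + 1/8*7/8) = [31/32, 63/64)
  'b': [7/8 + 1/8*7/8, 7/8 + 1/8*1/1) = [63/64, 1/1)
  emit 'd', narrow to [59/64, 31/32)
Step 3: interval [59/64, 31/32), width = 31/32 - 59/64 = 3/64
  'a': [59/64 + 3/64*0/1, 59/64 + 3/64*3/8) = [59/64, 481/512)
  'd': [59/64 + 3/64*3/8, 59/64 + 3/64*3/4) = [481/512, 245/256)
  'f': [59/64 + 3/64*3/4, 59/64 + 3/64*7/8) = [245/256, 493/512) <- contains code 983/1024
  'b': [59/64 + 3/64*7/8, 59/64 + 3/64*1/1) = [493/512, 31/32)
  emit 'f', narrow to [245/256, 493/512)

Answer: bdf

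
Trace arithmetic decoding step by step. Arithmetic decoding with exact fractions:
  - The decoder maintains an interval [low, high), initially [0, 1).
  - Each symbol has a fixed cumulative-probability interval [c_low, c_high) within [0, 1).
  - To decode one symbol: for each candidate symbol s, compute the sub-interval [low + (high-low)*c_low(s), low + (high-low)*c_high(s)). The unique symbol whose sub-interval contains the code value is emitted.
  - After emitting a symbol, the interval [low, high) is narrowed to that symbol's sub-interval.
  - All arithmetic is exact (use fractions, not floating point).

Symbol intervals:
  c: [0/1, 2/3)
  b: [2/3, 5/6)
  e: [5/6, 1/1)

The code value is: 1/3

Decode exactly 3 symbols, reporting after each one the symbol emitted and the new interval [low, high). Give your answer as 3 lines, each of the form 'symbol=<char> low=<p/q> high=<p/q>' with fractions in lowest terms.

Answer: symbol=c low=0/1 high=2/3
symbol=c low=0/1 high=4/9
symbol=b low=8/27 high=10/27

Derivation:
Step 1: interval [0/1, 1/1), width = 1/1 - 0/1 = 1/1
  'c': [0/1 + 1/1*0/1, 0/1 + 1/1*2/3) = [0/1, 2/3) <- contains code 1/3
  'b': [0/1 + 1/1*2/3, 0/1 + 1/1*5/6) = [2/3, 5/6)
  'e': [0/1 + 1/1*5/6, 0/1 + 1/1*1/1) = [5/6, 1/1)
  emit 'c', narrow to [0/1, 2/3)
Step 2: interval [0/1, 2/3), width = 2/3 - 0/1 = 2/3
  'c': [0/1 + 2/3*0/1, 0/1 + 2/3*2/3) = [0/1, 4/9) <- contains code 1/3
  'b': [0/1 + 2/3*2/3, 0/1 + 2/3*5/6) = [4/9, 5/9)
  'e': [0/1 + 2/3*5/6, 0/1 + 2/3*1/1) = [5/9, 2/3)
  emit 'c', narrow to [0/1, 4/9)
Step 3: interval [0/1, 4/9), width = 4/9 - 0/1 = 4/9
  'c': [0/1 + 4/9*0/1, 0/1 + 4/9*2/3) = [0/1, 8/27)
  'b': [0/1 + 4/9*2/3, 0/1 + 4/9*5/6) = [8/27, 10/27) <- contains code 1/3
  'e': [0/1 + 4/9*5/6, 0/1 + 4/9*1/1) = [10/27, 4/9)
  emit 'b', narrow to [8/27, 10/27)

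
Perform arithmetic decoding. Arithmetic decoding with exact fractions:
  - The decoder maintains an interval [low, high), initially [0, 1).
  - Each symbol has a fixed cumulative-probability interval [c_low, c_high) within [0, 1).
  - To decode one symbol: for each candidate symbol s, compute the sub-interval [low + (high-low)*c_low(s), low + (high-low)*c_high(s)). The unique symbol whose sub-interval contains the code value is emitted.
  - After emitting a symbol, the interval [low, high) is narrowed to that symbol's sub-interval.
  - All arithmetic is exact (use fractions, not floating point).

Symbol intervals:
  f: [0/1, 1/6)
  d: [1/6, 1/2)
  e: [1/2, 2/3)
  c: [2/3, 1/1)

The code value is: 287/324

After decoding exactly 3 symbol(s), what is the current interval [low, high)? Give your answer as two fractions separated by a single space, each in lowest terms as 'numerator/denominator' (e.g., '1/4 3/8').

Answer: 47/54 8/9

Derivation:
Step 1: interval [0/1, 1/1), width = 1/1 - 0/1 = 1/1
  'f': [0/1 + 1/1*0/1, 0/1 + 1/1*1/6) = [0/1, 1/6)
  'd': [0/1 + 1/1*1/6, 0/1 + 1/1*1/2) = [1/6, 1/2)
  'e': [0/1 + 1/1*1/2, 0/1 + 1/1*2/3) = [1/2, 2/3)
  'c': [0/1 + 1/1*2/3, 0/1 + 1/1*1/1) = [2/3, 1/1) <- contains code 287/324
  emit 'c', narrow to [2/3, 1/1)
Step 2: interval [2/3, 1/1), width = 1/1 - 2/3 = 1/3
  'f': [2/3 + 1/3*0/1, 2/3 + 1/3*1/6) = [2/3, 13/18)
  'd': [2/3 + 1/3*1/6, 2/3 + 1/3*1/2) = [13/18, 5/6)
  'e': [2/3 + 1/3*1/2, 2/3 + 1/3*2/3) = [5/6, 8/9) <- contains code 287/324
  'c': [2/3 + 1/3*2/3, 2/3 + 1/3*1/1) = [8/9, 1/1)
  emit 'e', narrow to [5/6, 8/9)
Step 3: interval [5/6, 8/9), width = 8/9 - 5/6 = 1/18
  'f': [5/6 + 1/18*0/1, 5/6 + 1/18*1/6) = [5/6, 91/108)
  'd': [5/6 + 1/18*1/6, 5/6 + 1/18*1/2) = [91/108, 31/36)
  'e': [5/6 + 1/18*1/2, 5/6 + 1/18*2/3) = [31/36, 47/54)
  'c': [5/6 + 1/18*2/3, 5/6 + 1/18*1/1) = [47/54, 8/9) <- contains code 287/324
  emit 'c', narrow to [47/54, 8/9)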